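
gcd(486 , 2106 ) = 162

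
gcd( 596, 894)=298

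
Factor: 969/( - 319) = -3^1*11^(-1 ) * 17^1* 19^1*29^( - 1)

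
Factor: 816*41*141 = 2^4*3^2*17^1*41^1*47^1 = 4717296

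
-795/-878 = 795/878 = 0.91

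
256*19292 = 4938752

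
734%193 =155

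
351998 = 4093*86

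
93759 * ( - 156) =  - 14626404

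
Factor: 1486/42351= 2^1*3^( - 1 )*19^( - 1) = 2/57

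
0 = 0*1588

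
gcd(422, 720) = 2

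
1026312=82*12516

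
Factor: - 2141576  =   - 2^3*23^1 * 103^1*113^1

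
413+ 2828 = 3241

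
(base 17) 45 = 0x49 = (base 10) 73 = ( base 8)111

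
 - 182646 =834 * ( - 219 ) 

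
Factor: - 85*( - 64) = 2^6*5^1 * 17^1 = 5440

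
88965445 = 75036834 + 13928611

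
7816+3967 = 11783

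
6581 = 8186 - 1605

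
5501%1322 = 213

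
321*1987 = 637827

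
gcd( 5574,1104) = 6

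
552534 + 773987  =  1326521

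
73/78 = 73/78 =0.94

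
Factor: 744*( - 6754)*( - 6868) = 34511535168 = 2^6*3^1*11^1*17^1*31^1*101^1*307^1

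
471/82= 471/82 = 5.74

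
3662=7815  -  4153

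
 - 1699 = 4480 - 6179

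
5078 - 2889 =2189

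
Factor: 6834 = 2^1*3^1*17^1*67^1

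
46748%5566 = 2220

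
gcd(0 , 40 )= 40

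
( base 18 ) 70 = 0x7e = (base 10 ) 126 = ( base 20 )66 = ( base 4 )1332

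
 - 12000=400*( - 30) 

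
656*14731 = 9663536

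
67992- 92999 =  - 25007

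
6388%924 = 844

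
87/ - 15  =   - 29/5 = - 5.80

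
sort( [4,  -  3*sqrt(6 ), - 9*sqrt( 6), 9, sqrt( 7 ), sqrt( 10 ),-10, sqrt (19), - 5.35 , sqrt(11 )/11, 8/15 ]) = [ - 9*sqrt( 6 ), -10,  -  3*sqrt( 6),-5.35, sqrt(11)/11,  8/15, sqrt( 7),  sqrt ( 10), 4, sqrt(19), 9 ]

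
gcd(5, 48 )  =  1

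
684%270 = 144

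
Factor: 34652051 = 7^1*229^1*21617^1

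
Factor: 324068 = 2^2*81017^1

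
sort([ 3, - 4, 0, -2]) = [-4, - 2, 0, 3 ] 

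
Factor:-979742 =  - 2^1 * 489871^1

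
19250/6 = 9625/3  =  3208.33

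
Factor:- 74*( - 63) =4662 = 2^1*3^2*7^1*37^1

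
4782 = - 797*( - 6 )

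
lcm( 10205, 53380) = 693940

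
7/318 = 7/318 = 0.02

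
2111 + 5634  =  7745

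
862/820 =1 + 21/410 = 1.05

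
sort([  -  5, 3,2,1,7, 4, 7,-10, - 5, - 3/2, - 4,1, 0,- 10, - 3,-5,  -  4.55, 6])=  [-10, - 10,-5, - 5, -5, -4.55, - 4, - 3,  -  3/2, 0, 1,1, 2, 3, 4, 6, 7, 7] 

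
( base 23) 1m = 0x2D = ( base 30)1F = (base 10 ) 45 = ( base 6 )113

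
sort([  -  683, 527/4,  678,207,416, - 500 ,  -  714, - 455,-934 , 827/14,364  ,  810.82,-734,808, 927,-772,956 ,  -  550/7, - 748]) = [- 934,-772, - 748,- 734, - 714,- 683,-500,-455, - 550/7, 827/14,527/4,207,364,416, 678,808, 810.82,927,956] 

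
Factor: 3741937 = 461^1 * 8117^1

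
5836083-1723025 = 4113058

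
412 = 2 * 206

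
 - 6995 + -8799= - 15794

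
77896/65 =5992/5 =1198.40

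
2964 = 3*988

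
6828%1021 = 702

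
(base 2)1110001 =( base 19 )5I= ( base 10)113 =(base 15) 78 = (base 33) 3E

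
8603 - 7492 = 1111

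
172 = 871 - 699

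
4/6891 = 4/6891 = 0.00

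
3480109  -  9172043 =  - 5691934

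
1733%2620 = 1733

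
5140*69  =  354660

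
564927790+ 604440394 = 1169368184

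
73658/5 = 14731+3/5 =14731.60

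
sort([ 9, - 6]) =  [  -  6,9] 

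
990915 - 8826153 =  - 7835238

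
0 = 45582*0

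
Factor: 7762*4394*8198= 2^3*13^3*3881^1 *4099^1 = 279602857144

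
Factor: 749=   7^1 * 107^1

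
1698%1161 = 537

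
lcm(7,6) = 42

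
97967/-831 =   -  118 + 91/831 = - 117.89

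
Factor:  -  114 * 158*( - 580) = 2^4 * 3^1*5^1*19^1*29^1*79^1 = 10446960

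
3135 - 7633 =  - 4498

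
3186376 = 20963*152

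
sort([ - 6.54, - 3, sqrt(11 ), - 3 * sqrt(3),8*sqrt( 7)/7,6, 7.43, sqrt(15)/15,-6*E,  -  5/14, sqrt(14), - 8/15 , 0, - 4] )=[ - 6*E, - 6.54,  -  3*sqrt( 3 ),-4, - 3,-8/15, - 5/14,  0 , sqrt( 15)/15,  8*sqrt( 7)/7,sqrt(11 ) , sqrt( 14 ), 6 , 7.43]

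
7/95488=7/95488= 0.00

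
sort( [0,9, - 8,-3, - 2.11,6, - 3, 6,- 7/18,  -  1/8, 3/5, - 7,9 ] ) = [ - 8,-7,-3, - 3,-2.11,-7/18, - 1/8, 0 , 3/5,  6, 6,9 , 9 ]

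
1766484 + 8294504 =10060988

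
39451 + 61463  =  100914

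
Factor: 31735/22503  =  3^( - 1 ) * 5^1 * 11^1*13^( - 1 ) = 55/39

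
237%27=21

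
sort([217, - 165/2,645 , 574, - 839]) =[  -  839, - 165/2 , 217,  574, 645]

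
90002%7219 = 3374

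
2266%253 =242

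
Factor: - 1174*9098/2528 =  - 2670263/632 = - 2^ ( - 3 )* 79^( - 1 )*587^1*4549^1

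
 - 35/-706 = 35/706 = 0.05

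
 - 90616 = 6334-96950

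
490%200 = 90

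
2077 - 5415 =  - 3338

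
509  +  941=1450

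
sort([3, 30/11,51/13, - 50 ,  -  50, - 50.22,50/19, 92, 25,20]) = [ - 50.22,-50,  -  50,50/19,30/11, 3  ,  51/13,20, 25,92]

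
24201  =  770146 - 745945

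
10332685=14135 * 731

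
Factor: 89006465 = 5^1*2719^1*6547^1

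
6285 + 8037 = 14322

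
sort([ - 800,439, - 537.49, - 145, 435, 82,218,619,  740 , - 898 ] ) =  [ - 898, -800,-537.49, - 145, 82,218,435,439, 619, 740]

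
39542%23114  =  16428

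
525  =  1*525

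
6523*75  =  489225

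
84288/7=84288/7= 12041.14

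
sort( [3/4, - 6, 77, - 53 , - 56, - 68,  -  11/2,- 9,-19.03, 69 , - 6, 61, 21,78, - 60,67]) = [ - 68, - 60, - 56 , - 53 , - 19.03, - 9 , - 6, - 6, - 11/2,  3/4, 21,61  ,  67,69, 77,78 ] 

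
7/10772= 7/10772 = 0.00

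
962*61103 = 58781086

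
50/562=25/281=0.09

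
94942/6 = 15823 + 2/3=15823.67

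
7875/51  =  154 + 7/17=154.41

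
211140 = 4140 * 51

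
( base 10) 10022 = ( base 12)5972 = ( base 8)23446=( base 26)ELC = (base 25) G0M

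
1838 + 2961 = 4799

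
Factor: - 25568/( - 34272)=47/63 =3^( - 2)*7^( - 1)*47^1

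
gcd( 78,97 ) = 1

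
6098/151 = 6098/151 = 40.38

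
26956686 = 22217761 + 4738925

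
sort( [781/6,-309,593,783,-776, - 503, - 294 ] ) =[ - 776, - 503, - 309,-294, 781/6,593, 783] 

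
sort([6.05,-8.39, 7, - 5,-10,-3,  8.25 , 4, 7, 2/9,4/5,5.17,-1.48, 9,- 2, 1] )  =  [- 10,-8.39, - 5, - 3,-2, - 1.48, 2/9,  4/5, 1,4,5.17 , 6.05,7,7, 8.25, 9]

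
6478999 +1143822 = 7622821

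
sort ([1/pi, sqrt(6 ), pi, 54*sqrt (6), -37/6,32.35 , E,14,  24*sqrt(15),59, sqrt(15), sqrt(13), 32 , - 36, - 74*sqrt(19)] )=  [ - 74*sqrt( 19), - 36, -37/6, 1/pi,sqrt (6), E, pi , sqrt(13),  sqrt (15),14, 32, 32.35,59,24*sqrt ( 15 ),54*sqrt( 6 )]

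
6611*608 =4019488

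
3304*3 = 9912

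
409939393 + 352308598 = 762247991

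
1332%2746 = 1332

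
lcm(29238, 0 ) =0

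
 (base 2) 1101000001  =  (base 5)11313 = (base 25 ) 188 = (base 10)833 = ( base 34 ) OH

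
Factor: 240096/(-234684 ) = - 488/477 = -  2^3*3^( - 2)*53^ ( - 1)*61^1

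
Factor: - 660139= - 73^1*9043^1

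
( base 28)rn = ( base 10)779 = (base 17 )2be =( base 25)164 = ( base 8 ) 1413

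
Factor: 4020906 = 2^1*3^1 *23^1 * 29137^1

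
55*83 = 4565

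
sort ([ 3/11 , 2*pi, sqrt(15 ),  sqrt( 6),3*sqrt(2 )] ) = [3/11,sqrt(6), sqrt( 15 ) , 3*sqrt(2 ),  2*pi ]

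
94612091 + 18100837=112712928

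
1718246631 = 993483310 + 724763321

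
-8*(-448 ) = 3584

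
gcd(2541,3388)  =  847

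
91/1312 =91/1312 = 0.07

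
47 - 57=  - 10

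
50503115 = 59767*845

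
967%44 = 43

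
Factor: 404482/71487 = 662/117 = 2^1*3^( - 2)*13^( - 1 )*331^1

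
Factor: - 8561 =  - 7^1*1223^1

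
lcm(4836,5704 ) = 222456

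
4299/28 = 153 + 15/28= 153.54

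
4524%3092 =1432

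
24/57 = 8/19 = 0.42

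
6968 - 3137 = 3831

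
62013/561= 20671/187=110.54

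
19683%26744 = 19683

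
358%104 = 46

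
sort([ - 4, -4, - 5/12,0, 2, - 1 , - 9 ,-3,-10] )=[-10, - 9, - 4,  -  4, - 3, - 1, - 5/12, 0,2 ]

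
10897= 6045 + 4852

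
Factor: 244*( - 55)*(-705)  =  2^2*3^1 * 5^2*11^1*47^1* 61^1 = 9461100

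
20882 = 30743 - 9861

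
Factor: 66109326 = 2^1*3^1 * 547^1 * 20143^1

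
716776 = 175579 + 541197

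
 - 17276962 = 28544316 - 45821278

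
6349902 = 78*81409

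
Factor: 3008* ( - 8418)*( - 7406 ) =187529873664 = 2^8*3^1*7^1*23^3*47^1*61^1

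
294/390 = 49/65 = 0.75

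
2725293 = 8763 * 311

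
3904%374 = 164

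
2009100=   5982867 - 3973767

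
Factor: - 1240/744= - 3^( - 1)*5^1 =- 5/3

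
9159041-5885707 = 3273334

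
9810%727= 359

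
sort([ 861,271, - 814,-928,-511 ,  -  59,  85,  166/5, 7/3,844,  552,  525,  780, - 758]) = [ - 928, - 814,-758, -511,- 59,7/3, 166/5, 85, 271, 525, 552 , 780,  844,861] 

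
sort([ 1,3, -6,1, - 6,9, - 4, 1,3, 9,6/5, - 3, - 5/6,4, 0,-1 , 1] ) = [ -6, - 6, - 4, -3 , - 1 ,  -  5/6,0,1,1 , 1,1,  6/5,3,3, 4,  9,9]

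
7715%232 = 59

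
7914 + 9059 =16973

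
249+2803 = 3052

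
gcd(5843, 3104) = 1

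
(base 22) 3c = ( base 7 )141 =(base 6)210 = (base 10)78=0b1001110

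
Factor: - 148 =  - 2^2*37^1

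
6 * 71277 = 427662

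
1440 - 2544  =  - 1104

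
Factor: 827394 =2^1*3^1*37^1*3727^1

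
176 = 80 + 96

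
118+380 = 498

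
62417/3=20805 + 2/3 = 20805.67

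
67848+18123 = 85971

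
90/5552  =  45/2776  =  0.02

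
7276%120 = 76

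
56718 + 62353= 119071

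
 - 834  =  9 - 843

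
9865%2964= 973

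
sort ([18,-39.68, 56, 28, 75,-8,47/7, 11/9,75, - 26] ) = [ - 39.68, -26, - 8, 11/9, 47/7, 18, 28,56,75 , 75]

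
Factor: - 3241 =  - 7^1 * 463^1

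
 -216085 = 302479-518564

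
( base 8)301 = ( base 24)81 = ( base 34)5n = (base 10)193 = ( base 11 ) 166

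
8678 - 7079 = 1599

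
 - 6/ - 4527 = 2/1509 = 0.00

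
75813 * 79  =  5989227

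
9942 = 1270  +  8672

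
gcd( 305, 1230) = 5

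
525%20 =5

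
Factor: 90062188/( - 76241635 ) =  -2^2 * 5^( - 1)*15248327^(-1 )*22515547^1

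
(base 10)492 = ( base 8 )754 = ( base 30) GC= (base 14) 272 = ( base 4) 13230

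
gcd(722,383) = 1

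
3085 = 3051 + 34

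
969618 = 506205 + 463413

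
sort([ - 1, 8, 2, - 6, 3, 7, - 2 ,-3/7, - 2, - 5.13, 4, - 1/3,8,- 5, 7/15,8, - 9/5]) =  [ - 6, - 5.13, - 5, - 2, - 2, -9/5,-1, - 3/7, - 1/3, 7/15, 2, 3,4,7, 8, 8 , 8]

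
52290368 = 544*96122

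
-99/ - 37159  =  99/37159 = 0.00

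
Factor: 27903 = 3^1*71^1*131^1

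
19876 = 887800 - 867924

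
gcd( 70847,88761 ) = 1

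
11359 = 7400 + 3959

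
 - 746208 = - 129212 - 616996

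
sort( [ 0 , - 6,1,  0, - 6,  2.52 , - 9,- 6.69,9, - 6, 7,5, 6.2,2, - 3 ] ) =[ - 9, - 6.69, - 6,-6, - 6, - 3, 0,0, 1,2, 2.52,5,6.2, 7,9 ]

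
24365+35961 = 60326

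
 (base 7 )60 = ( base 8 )52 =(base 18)26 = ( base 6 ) 110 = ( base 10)42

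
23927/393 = 23927/393 = 60.88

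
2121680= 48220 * 44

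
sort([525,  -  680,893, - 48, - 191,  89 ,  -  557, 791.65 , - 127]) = [-680, - 557, - 191, - 127 , - 48,89, 525,791.65, 893 ] 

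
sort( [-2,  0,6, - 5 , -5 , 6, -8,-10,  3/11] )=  [-10,- 8,-5, - 5,-2, 0,3/11 , 6,  6 ]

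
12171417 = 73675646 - 61504229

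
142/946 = 71/473= 0.15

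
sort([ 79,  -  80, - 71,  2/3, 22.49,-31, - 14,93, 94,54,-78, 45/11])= [ - 80, - 78, - 71, - 31, - 14, 2/3, 45/11 , 22.49, 54,79, 93 , 94 ] 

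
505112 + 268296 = 773408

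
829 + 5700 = 6529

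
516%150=66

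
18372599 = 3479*5281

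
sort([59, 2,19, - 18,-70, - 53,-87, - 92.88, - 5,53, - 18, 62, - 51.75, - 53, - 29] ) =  [ - 92.88, - 87, - 70, - 53, - 53, - 51.75, - 29, - 18,  -  18, - 5,2,19, 53,59, 62 ]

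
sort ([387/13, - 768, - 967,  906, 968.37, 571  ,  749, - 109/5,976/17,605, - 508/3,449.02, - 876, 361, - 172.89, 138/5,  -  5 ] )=[ - 967,-876,  -  768, - 172.89, - 508/3, - 109/5, - 5,138/5,387/13,976/17,361,449.02,571, 605,749 , 906,968.37]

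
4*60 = 240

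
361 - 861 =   -  500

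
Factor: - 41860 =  - 2^2*5^1*7^1*13^1*23^1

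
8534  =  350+8184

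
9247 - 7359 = 1888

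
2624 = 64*41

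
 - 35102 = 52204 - 87306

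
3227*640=2065280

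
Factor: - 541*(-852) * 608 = 280246656 = 2^7*3^1*19^1*71^1*541^1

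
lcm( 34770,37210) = 2120970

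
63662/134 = 31831/67 = 475.09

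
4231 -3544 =687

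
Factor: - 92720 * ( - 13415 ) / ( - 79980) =-62191940/3999  =  - 2^2*3^(- 1)*5^1*19^1*31^(- 1 ) * 43^( - 1 )*61^1*2683^1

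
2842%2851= 2842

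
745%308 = 129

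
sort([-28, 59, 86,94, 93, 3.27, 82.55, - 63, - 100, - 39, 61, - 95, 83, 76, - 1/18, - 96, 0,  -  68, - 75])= [ - 100, - 96, - 95,- 75, - 68,-63, -39,-28, - 1/18,0, 3.27 , 59, 61, 76,82.55,83, 86, 93,94]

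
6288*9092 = 57170496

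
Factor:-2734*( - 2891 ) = 7903994 = 2^1*7^2*59^1 * 1367^1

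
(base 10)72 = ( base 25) 2M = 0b1001000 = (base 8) 110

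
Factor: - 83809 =  -  11^1*19^1*401^1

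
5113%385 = 108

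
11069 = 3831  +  7238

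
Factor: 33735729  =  3^1*29^1*401^1 * 967^1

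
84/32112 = 7/2676 = 0.00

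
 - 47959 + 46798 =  - 1161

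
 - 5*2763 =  - 13815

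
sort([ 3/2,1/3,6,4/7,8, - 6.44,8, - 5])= [ - 6.44, - 5,1/3,4/7,3/2,6, 8 , 8 ] 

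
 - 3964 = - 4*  991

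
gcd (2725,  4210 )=5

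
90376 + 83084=173460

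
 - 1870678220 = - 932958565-937719655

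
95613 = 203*471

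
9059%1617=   974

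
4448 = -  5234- - 9682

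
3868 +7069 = 10937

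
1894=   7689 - 5795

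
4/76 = 1/19=0.05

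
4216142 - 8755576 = - 4539434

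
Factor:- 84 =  - 2^2*3^1*7^1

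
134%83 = 51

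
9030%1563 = 1215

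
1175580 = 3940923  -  2765343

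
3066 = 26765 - 23699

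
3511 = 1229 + 2282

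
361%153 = 55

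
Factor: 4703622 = 2^1*3^1* 7^1  *11^1*10181^1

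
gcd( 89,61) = 1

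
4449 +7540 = 11989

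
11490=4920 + 6570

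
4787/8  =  4787/8= 598.38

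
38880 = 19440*2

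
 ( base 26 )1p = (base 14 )39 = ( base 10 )51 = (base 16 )33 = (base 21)29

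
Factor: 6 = 2^1*3^1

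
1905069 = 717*2657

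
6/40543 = 6/40543 = 0.00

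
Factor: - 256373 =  - 13^2*37^1*41^1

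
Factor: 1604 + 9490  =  2^1 * 3^1* 43^2 = 11094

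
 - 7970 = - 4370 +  - 3600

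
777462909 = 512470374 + 264992535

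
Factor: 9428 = 2^2*2357^1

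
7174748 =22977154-15802406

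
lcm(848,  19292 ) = 77168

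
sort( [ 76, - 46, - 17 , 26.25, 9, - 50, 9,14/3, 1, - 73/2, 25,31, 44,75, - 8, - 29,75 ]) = [ - 50, - 46, -73/2, - 29, - 17, - 8, 1, 14/3, 9, 9 , 25, 26.25,  31, 44, 75, 75, 76 ] 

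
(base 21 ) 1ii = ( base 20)21h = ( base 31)r0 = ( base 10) 837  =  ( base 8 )1505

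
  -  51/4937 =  - 51/4937 = - 0.01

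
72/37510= 36/18755 = 0.00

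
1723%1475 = 248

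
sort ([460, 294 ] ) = [294,460]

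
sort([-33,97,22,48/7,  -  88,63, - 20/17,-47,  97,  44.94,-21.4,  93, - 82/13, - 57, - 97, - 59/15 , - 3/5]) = [ -97, - 88,-57,-47 , - 33, - 21.4,-82/13,-59/15,-20/17, - 3/5,48/7, 22,44.94,  63,  93 , 97,97 ] 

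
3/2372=3/2372= 0.00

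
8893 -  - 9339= 18232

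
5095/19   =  268 + 3/19 = 268.16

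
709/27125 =709/27125 = 0.03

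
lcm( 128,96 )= 384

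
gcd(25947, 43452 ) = 9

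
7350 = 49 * 150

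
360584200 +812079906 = 1172664106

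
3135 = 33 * 95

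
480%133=81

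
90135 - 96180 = - 6045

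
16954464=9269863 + 7684601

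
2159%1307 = 852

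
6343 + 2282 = 8625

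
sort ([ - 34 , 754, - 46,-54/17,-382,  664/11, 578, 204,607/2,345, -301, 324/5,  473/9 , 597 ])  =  [ - 382, - 301,-46, - 34, - 54/17,473/9,664/11, 324/5,  204 , 607/2,  345,  578,597 , 754]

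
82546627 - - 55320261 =137866888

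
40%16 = 8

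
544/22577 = 544/22577 = 0.02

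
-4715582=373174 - 5088756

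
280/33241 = 280/33241 = 0.01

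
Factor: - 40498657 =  - 2003^1*20219^1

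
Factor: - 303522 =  - 2^1*3^1*50587^1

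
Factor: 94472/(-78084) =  - 98/81 = -2^1*3^( - 4 ) * 7^2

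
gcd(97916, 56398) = 2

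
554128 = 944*587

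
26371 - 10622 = 15749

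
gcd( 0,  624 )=624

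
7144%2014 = 1102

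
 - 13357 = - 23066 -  - 9709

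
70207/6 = 70207/6 = 11701.17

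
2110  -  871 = 1239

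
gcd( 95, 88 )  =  1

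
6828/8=853 + 1/2 = 853.50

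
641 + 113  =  754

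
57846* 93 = 5379678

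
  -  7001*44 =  - 308044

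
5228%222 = 122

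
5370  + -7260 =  - 1890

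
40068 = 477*84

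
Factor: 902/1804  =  1/2 = 2^( - 1) 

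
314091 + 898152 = 1212243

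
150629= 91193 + 59436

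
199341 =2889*69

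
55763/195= 285 + 188/195=285.96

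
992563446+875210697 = 1867774143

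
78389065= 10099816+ 68289249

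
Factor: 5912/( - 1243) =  - 2^3*11^( - 1 )*113^ (- 1) * 739^1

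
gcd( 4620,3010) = 70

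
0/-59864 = 0/1 =- 0.00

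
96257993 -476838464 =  - 380580471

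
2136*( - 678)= - 1448208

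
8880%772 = 388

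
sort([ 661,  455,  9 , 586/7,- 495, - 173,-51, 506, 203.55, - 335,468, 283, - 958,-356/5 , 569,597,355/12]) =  [ - 958, - 495, -335, - 173, - 356/5, - 51,9,355/12, 586/7, 203.55,283,  455,468,506,569 , 597,  661]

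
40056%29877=10179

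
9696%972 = 948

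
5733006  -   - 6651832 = 12384838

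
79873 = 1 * 79873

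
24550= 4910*5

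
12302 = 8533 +3769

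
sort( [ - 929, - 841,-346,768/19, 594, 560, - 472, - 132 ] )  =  [-929, - 841, - 472,- 346, - 132, 768/19, 560, 594] 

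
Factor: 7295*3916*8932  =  255162409040 = 2^4*5^1*7^1*11^2*29^1*89^1*1459^1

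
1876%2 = 0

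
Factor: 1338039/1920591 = 131^ ( - 1 )*181^( - 1)*16519^1 = 16519/23711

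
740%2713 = 740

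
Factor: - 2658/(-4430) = 3^1*5^( - 1) =3/5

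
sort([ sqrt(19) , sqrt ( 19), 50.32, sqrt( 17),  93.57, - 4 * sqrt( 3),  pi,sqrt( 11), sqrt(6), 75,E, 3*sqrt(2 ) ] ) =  [ - 4*sqrt( 3), sqrt( 6 ) , E, pi,sqrt(11 ), sqrt(17), 3*sqrt(2),sqrt (19), sqrt (19), 50.32,75, 93.57 ]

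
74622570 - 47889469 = 26733101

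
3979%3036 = 943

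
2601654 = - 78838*( - 33)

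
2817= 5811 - 2994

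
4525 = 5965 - 1440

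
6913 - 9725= - 2812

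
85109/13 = 6546+11/13 = 6546.85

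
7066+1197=8263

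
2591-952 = 1639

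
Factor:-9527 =-7^1 *1361^1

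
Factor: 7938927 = 3^2*882103^1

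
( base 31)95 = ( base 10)284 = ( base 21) DB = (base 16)11c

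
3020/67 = 45 + 5/67 = 45.07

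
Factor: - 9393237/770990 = -2^( - 1)*3^2*5^( - 1 )*7^1 * 11^ ( - 1 )*43^( - 1 )*163^( - 1 )*149099^1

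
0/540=0=0.00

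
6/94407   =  2/31469 = 0.00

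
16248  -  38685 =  - 22437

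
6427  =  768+5659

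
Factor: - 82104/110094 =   -  44/59  =  - 2^2 * 11^1*59^( - 1)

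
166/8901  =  166/8901=0.02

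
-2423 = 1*( - 2423)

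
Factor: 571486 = 2^1*79^1*3617^1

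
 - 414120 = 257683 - 671803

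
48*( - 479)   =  -22992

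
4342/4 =1085+ 1/2  =  1085.50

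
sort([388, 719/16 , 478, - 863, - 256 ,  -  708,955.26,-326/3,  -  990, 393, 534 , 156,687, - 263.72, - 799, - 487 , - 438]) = [ -990, - 863, - 799 ,  -  708, - 487,-438,  -  263.72, - 256, - 326/3,719/16 , 156 , 388, 393,478,  534 , 687,955.26 ]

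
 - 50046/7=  - 50046/7 = -7149.43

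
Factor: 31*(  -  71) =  - 2201 = - 31^1*71^1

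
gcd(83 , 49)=1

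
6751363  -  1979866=4771497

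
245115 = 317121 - 72006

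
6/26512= 3/13256 = 0.00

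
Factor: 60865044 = 2^2*3^1*467^1  *  10861^1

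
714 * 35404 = 25278456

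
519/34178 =519/34178 =0.02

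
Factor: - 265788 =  - 2^2*3^3*23^1*107^1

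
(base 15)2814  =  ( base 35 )6YT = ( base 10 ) 8569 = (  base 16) 2179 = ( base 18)1881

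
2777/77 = 2777/77 = 36.06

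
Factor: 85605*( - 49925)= - 3^1*5^3*13^1*439^1*1997^1 =- 4273829625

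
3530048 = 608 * 5806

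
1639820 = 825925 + 813895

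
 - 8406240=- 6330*1328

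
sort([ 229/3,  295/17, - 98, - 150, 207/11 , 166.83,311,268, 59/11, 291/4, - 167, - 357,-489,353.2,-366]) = [ - 489, - 366, - 357, - 167, - 150, - 98,59/11, 295/17,207/11,  291/4,  229/3,166.83,268,311, 353.2]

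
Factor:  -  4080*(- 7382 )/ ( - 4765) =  - 2^5* 3^1 * 17^1*953^( - 1 )*3691^1 = - 6023712/953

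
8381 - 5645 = 2736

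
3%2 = 1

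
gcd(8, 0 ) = 8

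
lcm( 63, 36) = 252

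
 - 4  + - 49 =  - 53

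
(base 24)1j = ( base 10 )43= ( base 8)53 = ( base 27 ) 1G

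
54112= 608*89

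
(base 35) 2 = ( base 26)2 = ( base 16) 2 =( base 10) 2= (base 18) 2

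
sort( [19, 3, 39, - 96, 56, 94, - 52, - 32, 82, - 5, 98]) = [ - 96 , - 52, - 32, - 5,  3, 19,39,56,82, 94, 98]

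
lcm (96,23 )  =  2208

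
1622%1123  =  499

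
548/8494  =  2/31= 0.06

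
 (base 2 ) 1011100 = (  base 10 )92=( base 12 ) 78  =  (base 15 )62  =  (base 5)332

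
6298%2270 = 1758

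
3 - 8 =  - 5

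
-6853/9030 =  -979/1290 =- 0.76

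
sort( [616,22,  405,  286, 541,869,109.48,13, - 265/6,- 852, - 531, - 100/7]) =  [ - 852, - 531, - 265/6, - 100/7, 13,22, 109.48, 286,405,541, 616,869] 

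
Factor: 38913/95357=3^1 * 7^1*17^1*109^1*167^( - 1 )*571^( - 1 )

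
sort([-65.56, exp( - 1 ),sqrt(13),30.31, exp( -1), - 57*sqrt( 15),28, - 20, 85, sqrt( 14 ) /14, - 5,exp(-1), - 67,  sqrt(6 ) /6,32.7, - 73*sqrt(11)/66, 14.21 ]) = [ - 57*sqrt(15),  -  67, - 65.56 , - 20, - 5 , -73 * sqrt( 11)/66,sqrt(14)/14, exp( - 1 ), exp( - 1 ), exp(-1 ),sqrt( 6) /6,sqrt( 13),14.21,28,30.31 , 32.7, 85]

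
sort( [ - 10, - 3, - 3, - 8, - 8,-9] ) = [ - 10,  -  9, - 8, - 8, - 3, - 3 ]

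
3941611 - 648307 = 3293304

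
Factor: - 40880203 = -7^1*13^1*227^1*1979^1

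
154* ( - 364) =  - 56056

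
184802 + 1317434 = 1502236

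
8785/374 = 23 + 183/374 = 23.49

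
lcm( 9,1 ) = 9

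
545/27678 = 545/27678 = 0.02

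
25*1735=43375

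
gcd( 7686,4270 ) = 854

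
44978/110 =408 + 49/55 = 408.89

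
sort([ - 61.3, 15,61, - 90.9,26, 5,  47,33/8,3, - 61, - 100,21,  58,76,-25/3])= [ - 100, - 90.9,-61.3,-61,- 25/3 , 3,33/8,5, 15 , 21,26,  47,58,  61, 76]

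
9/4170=3/1390 = 0.00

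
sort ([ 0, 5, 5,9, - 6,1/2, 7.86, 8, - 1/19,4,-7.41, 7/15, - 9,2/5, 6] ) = [ - 9, - 7.41, - 6, - 1/19, 0,  2/5, 7/15, 1/2, 4,5 , 5,6  ,  7.86,8,9 ]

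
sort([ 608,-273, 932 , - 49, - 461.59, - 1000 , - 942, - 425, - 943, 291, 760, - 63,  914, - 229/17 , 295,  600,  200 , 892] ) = [ - 1000, - 943, - 942, -461.59, - 425, - 273, - 63, - 49,- 229/17 , 200, 291,295, 600,608, 760 , 892, 914,932 ]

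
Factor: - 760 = - 2^3*5^1*19^1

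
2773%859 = 196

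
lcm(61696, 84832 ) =678656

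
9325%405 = 10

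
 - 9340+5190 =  - 4150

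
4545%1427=264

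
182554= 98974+83580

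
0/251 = 0 =0.00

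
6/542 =3/271 = 0.01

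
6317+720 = 7037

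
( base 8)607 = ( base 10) 391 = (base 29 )de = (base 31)CJ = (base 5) 3031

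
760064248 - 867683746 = - 107619498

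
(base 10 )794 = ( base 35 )MO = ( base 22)1E2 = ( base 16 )31a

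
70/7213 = 70/7213 = 0.01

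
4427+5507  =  9934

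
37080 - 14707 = 22373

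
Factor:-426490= -2^1*5^1*42649^1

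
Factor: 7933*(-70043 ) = - 89^1 * 787^1*7933^1  =  - 555651119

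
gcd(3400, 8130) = 10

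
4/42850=2/21425 = 0.00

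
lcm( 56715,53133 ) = 5047635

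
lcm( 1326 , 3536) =10608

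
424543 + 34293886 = 34718429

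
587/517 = 587/517 = 1.14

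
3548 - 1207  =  2341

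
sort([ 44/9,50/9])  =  [ 44/9,  50/9]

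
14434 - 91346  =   - 76912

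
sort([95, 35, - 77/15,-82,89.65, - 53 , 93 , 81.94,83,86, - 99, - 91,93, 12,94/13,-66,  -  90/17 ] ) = [-99, - 91,  -  82,-66, - 53, - 90/17,-77/15,94/13,12,35 , 81.94, 83,86,89.65,93,93,  95] 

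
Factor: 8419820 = 2^2*5^1*73^2*79^1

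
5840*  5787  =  33796080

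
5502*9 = 49518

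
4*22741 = 90964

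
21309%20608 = 701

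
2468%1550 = 918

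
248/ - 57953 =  - 1 +57705/57953 = -0.00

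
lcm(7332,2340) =109980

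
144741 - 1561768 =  - 1417027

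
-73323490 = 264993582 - 338317072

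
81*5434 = 440154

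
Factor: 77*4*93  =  28644 = 2^2 * 3^1*7^1 * 11^1 * 31^1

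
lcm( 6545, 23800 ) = 261800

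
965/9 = 107  +  2/9= 107.22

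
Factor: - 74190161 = - 31^2*77201^1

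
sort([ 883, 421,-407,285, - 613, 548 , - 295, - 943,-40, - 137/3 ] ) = [-943,-613,- 407, - 295,- 137/3, - 40, 285,  421, 548, 883]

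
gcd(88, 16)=8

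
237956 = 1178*202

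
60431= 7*8633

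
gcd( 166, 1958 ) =2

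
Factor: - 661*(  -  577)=381397= 577^1 * 661^1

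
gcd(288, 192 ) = 96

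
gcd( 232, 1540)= 4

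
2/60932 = 1/30466 = 0.00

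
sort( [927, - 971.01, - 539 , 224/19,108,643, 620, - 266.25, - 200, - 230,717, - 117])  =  [-971.01 ,  -  539, - 266.25, - 230,  -  200, - 117, 224/19,108,620,  643, 717,  927]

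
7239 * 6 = 43434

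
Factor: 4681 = 31^1*151^1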